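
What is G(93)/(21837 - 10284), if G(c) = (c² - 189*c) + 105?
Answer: -2941/3851 ≈ -0.76370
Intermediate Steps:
G(c) = 105 + c² - 189*c
G(93)/(21837 - 10284) = (105 + 93² - 189*93)/(21837 - 10284) = (105 + 8649 - 17577)/11553 = -8823*1/11553 = -2941/3851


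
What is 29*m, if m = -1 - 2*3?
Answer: -203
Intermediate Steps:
m = -7 (m = -1 - 6 = -7)
29*m = 29*(-7) = -203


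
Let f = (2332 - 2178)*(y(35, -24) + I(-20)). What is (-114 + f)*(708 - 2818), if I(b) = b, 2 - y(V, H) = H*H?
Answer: 193254900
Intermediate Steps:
y(V, H) = 2 - H**2 (y(V, H) = 2 - H*H = 2 - H**2)
f = -91476 (f = (2332 - 2178)*((2 - 1*(-24)**2) - 20) = 154*((2 - 1*576) - 20) = 154*((2 - 576) - 20) = 154*(-574 - 20) = 154*(-594) = -91476)
(-114 + f)*(708 - 2818) = (-114 - 91476)*(708 - 2818) = -91590*(-2110) = 193254900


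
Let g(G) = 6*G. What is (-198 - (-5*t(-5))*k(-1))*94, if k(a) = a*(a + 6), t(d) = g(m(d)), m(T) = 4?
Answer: -75012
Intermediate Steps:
t(d) = 24 (t(d) = 6*4 = 24)
k(a) = a*(6 + a)
(-198 - (-5*t(-5))*k(-1))*94 = (-198 - (-5*24)*(-(6 - 1)))*94 = (-198 - (-120)*(-1*5))*94 = (-198 - (-120)*(-5))*94 = (-198 - 1*600)*94 = (-198 - 600)*94 = -798*94 = -75012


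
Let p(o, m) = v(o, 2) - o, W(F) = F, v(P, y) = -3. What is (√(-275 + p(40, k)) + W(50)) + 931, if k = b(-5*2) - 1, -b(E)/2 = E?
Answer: 981 + I*√318 ≈ 981.0 + 17.833*I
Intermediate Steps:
b(E) = -2*E
k = 19 (k = -(-10)*2 - 1 = -2*(-10) - 1 = 20 - 1 = 19)
p(o, m) = -3 - o
(√(-275 + p(40, k)) + W(50)) + 931 = (√(-275 + (-3 - 1*40)) + 50) + 931 = (√(-275 + (-3 - 40)) + 50) + 931 = (√(-275 - 43) + 50) + 931 = (√(-318) + 50) + 931 = (I*√318 + 50) + 931 = (50 + I*√318) + 931 = 981 + I*√318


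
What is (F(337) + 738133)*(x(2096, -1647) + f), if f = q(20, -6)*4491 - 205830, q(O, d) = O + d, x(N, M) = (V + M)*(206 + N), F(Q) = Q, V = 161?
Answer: -2631706216160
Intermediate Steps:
x(N, M) = (161 + M)*(206 + N)
f = -142956 (f = (20 - 6)*4491 - 205830 = 14*4491 - 205830 = 62874 - 205830 = -142956)
(F(337) + 738133)*(x(2096, -1647) + f) = (337 + 738133)*((33166 + 161*2096 + 206*(-1647) - 1647*2096) - 142956) = 738470*((33166 + 337456 - 339282 - 3452112) - 142956) = 738470*(-3420772 - 142956) = 738470*(-3563728) = -2631706216160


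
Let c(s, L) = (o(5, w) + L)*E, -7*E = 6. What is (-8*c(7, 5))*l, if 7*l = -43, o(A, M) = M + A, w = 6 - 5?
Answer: -22704/49 ≈ -463.35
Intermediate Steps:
w = 1
o(A, M) = A + M
E = -6/7 (E = -⅐*6 = -6/7 ≈ -0.85714)
c(s, L) = -36/7 - 6*L/7 (c(s, L) = ((5 + 1) + L)*(-6/7) = (6 + L)*(-6/7) = -36/7 - 6*L/7)
l = -43/7 (l = (⅐)*(-43) = -43/7 ≈ -6.1429)
(-8*c(7, 5))*l = -8*(-36/7 - 6/7*5)*(-43/7) = -8*(-36/7 - 30/7)*(-43/7) = -8*(-66/7)*(-43/7) = (528/7)*(-43/7) = -22704/49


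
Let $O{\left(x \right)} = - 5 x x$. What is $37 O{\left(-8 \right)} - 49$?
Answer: $-11889$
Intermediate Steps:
$O{\left(x \right)} = - 5 x^{2}$
$37 O{\left(-8 \right)} - 49 = 37 \left(- 5 \left(-8\right)^{2}\right) - 49 = 37 \left(\left(-5\right) 64\right) - 49 = 37 \left(-320\right) - 49 = -11840 - 49 = -11889$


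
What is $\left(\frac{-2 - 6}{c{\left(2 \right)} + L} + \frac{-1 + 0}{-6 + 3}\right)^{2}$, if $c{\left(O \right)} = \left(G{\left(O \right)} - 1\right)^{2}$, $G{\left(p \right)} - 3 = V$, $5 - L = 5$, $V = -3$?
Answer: $\frac{529}{9} \approx 58.778$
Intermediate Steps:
$L = 0$ ($L = 5 - 5 = 0$)
$G{\left(p \right)} = 0$ ($G{\left(p \right)} = 3 - 3 = 0$)
$c{\left(O \right)} = 1$ ($c{\left(O \right)} = \left(0 - 1\right)^{2} = \left(-1\right)^{2} = 1$)
$\left(\frac{-2 - 6}{c{\left(2 \right)} + L} + \frac{-1 + 0}{-6 + 3}\right)^{2} = \left(\frac{-2 - 6}{1 + 0} + \frac{-1 + 0}{-6 + 3}\right)^{2} = \left(- \frac{8}{1} - \frac{1}{-3}\right)^{2} = \left(\left(-8\right) 1 - - \frac{1}{3}\right)^{2} = \left(-8 + \frac{1}{3}\right)^{2} = \left(- \frac{23}{3}\right)^{2} = \frac{529}{9}$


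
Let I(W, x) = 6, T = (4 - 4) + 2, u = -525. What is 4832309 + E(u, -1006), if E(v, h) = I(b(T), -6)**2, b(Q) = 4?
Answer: 4832345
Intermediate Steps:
T = 2 (T = 0 + 2 = 2)
E(v, h) = 36 (E(v, h) = 6**2 = 36)
4832309 + E(u, -1006) = 4832309 + 36 = 4832345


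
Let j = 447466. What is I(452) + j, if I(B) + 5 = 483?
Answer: 447944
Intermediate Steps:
I(B) = 478 (I(B) = -5 + 483 = 478)
I(452) + j = 478 + 447466 = 447944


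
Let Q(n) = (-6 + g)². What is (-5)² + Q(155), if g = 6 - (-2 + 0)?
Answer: 29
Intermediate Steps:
g = 8 (g = 6 - 1*(-2) = 6 + 2 = 8)
Q(n) = 4 (Q(n) = (-6 + 8)² = 2² = 4)
(-5)² + Q(155) = (-5)² + 4 = 25 + 4 = 29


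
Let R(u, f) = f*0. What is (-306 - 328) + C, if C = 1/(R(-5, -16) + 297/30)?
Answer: -62756/99 ≈ -633.90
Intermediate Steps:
R(u, f) = 0
C = 10/99 (C = 1/(0 + 297/30) = 1/(0 + 297*(1/30)) = 1/(0 + 99/10) = 1/(99/10) = 10/99 ≈ 0.10101)
(-306 - 328) + C = (-306 - 328) + 10/99 = -634 + 10/99 = -62756/99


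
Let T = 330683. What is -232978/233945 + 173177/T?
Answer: -36527970709/77361634435 ≈ -0.47217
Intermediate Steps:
-232978/233945 + 173177/T = -232978/233945 + 173177/330683 = -36527970709/77361634435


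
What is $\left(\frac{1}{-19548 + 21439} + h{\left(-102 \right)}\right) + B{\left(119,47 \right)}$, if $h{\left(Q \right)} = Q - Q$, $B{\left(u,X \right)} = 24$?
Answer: $\frac{45385}{1891} \approx 24.001$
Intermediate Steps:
$h{\left(Q \right)} = 0$
$\left(\frac{1}{-19548 + 21439} + h{\left(-102 \right)}\right) + B{\left(119,47 \right)} = \left(\frac{1}{-19548 + 21439} + 0\right) + 24 = \left(\frac{1}{1891} + 0\right) + 24 = \frac{1}{1891} + 24 = \frac{45385}{1891}$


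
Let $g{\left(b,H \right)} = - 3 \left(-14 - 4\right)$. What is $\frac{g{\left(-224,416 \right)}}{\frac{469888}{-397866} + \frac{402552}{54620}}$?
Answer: $\frac{73343613105}{8406029467} \approx 8.7251$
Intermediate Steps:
$g{\left(b,H \right)} = 54$ ($g{\left(b,H \right)} = \left(-3\right) \left(-18\right) = 54$)
$\frac{g{\left(-224,416 \right)}}{\frac{469888}{-397866} + \frac{402552}{54620}} = \frac{54}{\frac{469888}{-397866} + \frac{402552}{54620}} = \frac{54}{469888 \left(- \frac{1}{397866}\right) + 402552 \cdot \frac{1}{54620}} = \frac{54}{- \frac{234944}{198933} + \frac{100638}{13655}} = \frac{54}{\frac{16812058934}{2716430115}} = 54 \cdot \frac{2716430115}{16812058934} = \frac{73343613105}{8406029467}$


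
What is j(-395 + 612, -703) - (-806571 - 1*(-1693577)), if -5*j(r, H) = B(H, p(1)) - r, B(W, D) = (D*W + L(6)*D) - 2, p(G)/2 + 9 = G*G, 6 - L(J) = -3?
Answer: -889183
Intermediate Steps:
L(J) = 9 (L(J) = 6 - 1*(-3) = 6 + 3 = 9)
p(G) = -18 + 2*G**2 (p(G) = -18 + 2*(G*G) = -18 + 2*G**2)
B(W, D) = -2 + 9*D + D*W (B(W, D) = (D*W + 9*D) - 2 = (9*D + D*W) - 2 = -2 + 9*D + D*W)
j(r, H) = 146/5 + r/5 + 16*H/5 (j(r, H) = -((-2 + 9*(-18 + 2*1**2) + (-18 + 2*1**2)*H) - r)/5 = -((-2 + 9*(-18 + 2*1) + (-18 + 2*1)*H) - r)/5 = -((-2 + 9*(-18 + 2) + (-18 + 2)*H) - r)/5 = -((-2 + 9*(-16) - 16*H) - r)/5 = -((-2 - 144 - 16*H) - r)/5 = -((-146 - 16*H) - r)/5 = -(-146 - r - 16*H)/5 = 146/5 + r/5 + 16*H/5)
j(-395 + 612, -703) - (-806571 - 1*(-1693577)) = (146/5 + (-395 + 612)/5 + (16/5)*(-703)) - (-806571 - 1*(-1693577)) = (146/5 + (1/5)*217 - 11248/5) - (-806571 + 1693577) = (146/5 + 217/5 - 11248/5) - 1*887006 = -2177 - 887006 = -889183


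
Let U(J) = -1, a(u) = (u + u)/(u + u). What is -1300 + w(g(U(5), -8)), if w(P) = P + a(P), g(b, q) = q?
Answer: -1307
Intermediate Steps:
a(u) = 1 (a(u) = (2*u)/((2*u)) = (2*u)*(1/(2*u)) = 1)
w(P) = 1 + P (w(P) = P + 1 = 1 + P)
-1300 + w(g(U(5), -8)) = -1300 + (1 - 8) = -1300 - 7 = -1307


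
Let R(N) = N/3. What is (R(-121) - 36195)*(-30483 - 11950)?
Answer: 4612721698/3 ≈ 1.5376e+9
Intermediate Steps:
R(N) = N/3 (R(N) = N*(⅓) = N/3)
(R(-121) - 36195)*(-30483 - 11950) = ((⅓)*(-121) - 36195)*(-30483 - 11950) = (-121/3 - 36195)*(-42433) = -108706/3*(-42433) = 4612721698/3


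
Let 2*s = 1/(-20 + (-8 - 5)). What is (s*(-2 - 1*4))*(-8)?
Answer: -8/11 ≈ -0.72727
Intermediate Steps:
s = -1/66 (s = 1/(2*(-20 + (-8 - 5))) = 1/(2*(-20 - 13)) = (1/2)/(-33) = (1/2)*(-1/33) = -1/66 ≈ -0.015152)
(s*(-2 - 1*4))*(-8) = -(-2 - 1*4)/66*(-8) = -(-2 - 4)/66*(-8) = -1/66*(-6)*(-8) = (1/11)*(-8) = -8/11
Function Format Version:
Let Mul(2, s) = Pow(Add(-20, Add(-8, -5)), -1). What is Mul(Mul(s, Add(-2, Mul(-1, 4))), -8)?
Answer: Rational(-8, 11) ≈ -0.72727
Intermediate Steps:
s = Rational(-1, 66) (s = Mul(Rational(1, 2), Pow(Add(-20, Add(-8, -5)), -1)) = Mul(Rational(1, 2), Pow(Add(-20, -13), -1)) = Mul(Rational(1, 2), Pow(-33, -1)) = Mul(Rational(1, 2), Rational(-1, 33)) = Rational(-1, 66) ≈ -0.015152)
Mul(Mul(s, Add(-2, Mul(-1, 4))), -8) = Mul(Mul(Rational(-1, 66), Add(-2, Mul(-1, 4))), -8) = Mul(Mul(Rational(-1, 66), Add(-2, -4)), -8) = Mul(Mul(Rational(-1, 66), -6), -8) = Mul(Rational(1, 11), -8) = Rational(-8, 11)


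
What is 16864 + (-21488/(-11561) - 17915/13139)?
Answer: 2561716461373/151899979 ≈ 16865.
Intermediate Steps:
16864 + (-21488/(-11561) - 17915/13139) = 16864 + (-21488*(-1/11561) - 17915*1/13139) = 16864 + (21488/11561 - 17915/13139) = 16864 + 75215517/151899979 = 2561716461373/151899979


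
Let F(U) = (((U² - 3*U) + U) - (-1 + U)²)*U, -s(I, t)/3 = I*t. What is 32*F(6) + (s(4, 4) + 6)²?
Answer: 1572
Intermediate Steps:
s(I, t) = -3*I*t
F(U) = U*(U² - (-1 + U)² - 2*U) (F(U) = ((U² - 2*U) - (-1 + U)²)*U = (U² - (-1 + U)² - 2*U)*U = U*(U² - (-1 + U)² - 2*U))
32*F(6) + (s(4, 4) + 6)² = 32*(-1*6) + (-3*4*4 + 6)² = 32*(-6) + (-48 + 6)² = -192 + (-42)² = -192 + 1764 = 1572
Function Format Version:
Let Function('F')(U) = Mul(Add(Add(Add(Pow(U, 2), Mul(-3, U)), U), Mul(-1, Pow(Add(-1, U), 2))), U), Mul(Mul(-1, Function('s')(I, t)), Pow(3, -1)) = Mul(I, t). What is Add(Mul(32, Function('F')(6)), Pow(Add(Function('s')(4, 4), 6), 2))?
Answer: 1572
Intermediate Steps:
Function('s')(I, t) = Mul(-3, I, t) (Function('s')(I, t) = Mul(-3, Mul(I, t)) = Mul(-3, I, t))
Function('F')(U) = Mul(U, Add(Pow(U, 2), Mul(-1, Pow(Add(-1, U), 2)), Mul(-2, U))) (Function('F')(U) = Mul(Add(Add(Pow(U, 2), Mul(-2, U)), Mul(-1, Pow(Add(-1, U), 2))), U) = Mul(Add(Pow(U, 2), Mul(-1, Pow(Add(-1, U), 2)), Mul(-2, U)), U) = Mul(U, Add(Pow(U, 2), Mul(-1, Pow(Add(-1, U), 2)), Mul(-2, U))))
Add(Mul(32, Function('F')(6)), Pow(Add(Function('s')(4, 4), 6), 2)) = Add(Mul(32, Mul(-1, 6)), Pow(Add(Mul(-3, 4, 4), 6), 2)) = Add(Mul(32, -6), Pow(Add(-48, 6), 2)) = Add(-192, Pow(-42, 2)) = Add(-192, 1764) = 1572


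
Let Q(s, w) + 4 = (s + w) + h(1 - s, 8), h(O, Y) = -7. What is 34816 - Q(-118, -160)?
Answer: 35105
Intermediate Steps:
Q(s, w) = -11 + s + w (Q(s, w) = -4 + ((s + w) - 7) = -4 + (-7 + s + w) = -11 + s + w)
34816 - Q(-118, -160) = 34816 - (-11 - 118 - 160) = 34816 - 1*(-289) = 34816 + 289 = 35105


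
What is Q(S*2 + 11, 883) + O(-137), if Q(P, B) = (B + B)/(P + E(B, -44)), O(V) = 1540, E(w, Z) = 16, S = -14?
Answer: -226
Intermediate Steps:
Q(P, B) = 2*B/(16 + P) (Q(P, B) = (B + B)/(P + 16) = (2*B)/(16 + P) = 2*B/(16 + P))
Q(S*2 + 11, 883) + O(-137) = 2*883/(16 + (-14*2 + 11)) + 1540 = 2*883/(16 + (-28 + 11)) + 1540 = 2*883/(16 - 17) + 1540 = 2*883/(-1) + 1540 = 2*883*(-1) + 1540 = -1766 + 1540 = -226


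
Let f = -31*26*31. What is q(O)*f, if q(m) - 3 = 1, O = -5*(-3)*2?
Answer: -99944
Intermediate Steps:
f = -24986 (f = -806*31 = -24986)
O = 30 (O = 15*2 = 30)
q(m) = 4 (q(m) = 3 + 1 = 4)
q(O)*f = 4*(-24986) = -99944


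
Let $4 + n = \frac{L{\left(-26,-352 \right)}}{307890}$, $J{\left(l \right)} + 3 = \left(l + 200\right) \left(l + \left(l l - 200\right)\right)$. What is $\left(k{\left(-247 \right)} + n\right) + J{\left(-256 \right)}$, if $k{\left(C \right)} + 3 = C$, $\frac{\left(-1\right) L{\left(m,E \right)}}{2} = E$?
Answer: $- \frac{51008094283}{13995} \approx -3.6447 \cdot 10^{6}$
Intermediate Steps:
$L{\left(m,E \right)} = - 2 E$
$k{\left(C \right)} = -3 + C$
$J{\left(l \right)} = -3 + \left(200 + l\right) \left(-200 + l + l^{2}\right)$ ($J{\left(l \right)} = -3 + \left(l + 200\right) \left(l + \left(l l - 200\right)\right) = -3 + \left(200 + l\right) \left(l + \left(l^{2} - 200\right)\right) = -3 + \left(200 + l\right) \left(l + \left(-200 + l^{2}\right)\right) = -3 + \left(200 + l\right) \left(-200 + l + l^{2}\right)$)
$n = - \frac{55948}{13995}$ ($n = -4 + \frac{\left(-2\right) \left(-352\right)}{307890} = -4 + 704 \cdot \frac{1}{307890} = -4 + \frac{32}{13995} = - \frac{55948}{13995} \approx -3.9977$)
$\left(k{\left(-247 \right)} + n\right) + J{\left(-256 \right)} = \left(\left(-3 - 247\right) - \frac{55948}{13995}\right) + \left(-40003 + \left(-256\right)^{3} + 201 \left(-256\right)^{2}\right) = \left(-250 - \frac{55948}{13995}\right) - 3644483 = - \frac{3554698}{13995} - 3644483 = - \frac{51008094283}{13995}$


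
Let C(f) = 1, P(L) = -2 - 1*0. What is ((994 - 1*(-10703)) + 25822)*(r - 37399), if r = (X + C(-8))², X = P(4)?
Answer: -1403135562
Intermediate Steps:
P(L) = -2 (P(L) = -2 + 0 = -2)
X = -2
r = 1 (r = (-2 + 1)² = (-1)² = 1)
((994 - 1*(-10703)) + 25822)*(r - 37399) = ((994 - 1*(-10703)) + 25822)*(1 - 37399) = ((994 + 10703) + 25822)*(-37398) = (11697 + 25822)*(-37398) = 37519*(-37398) = -1403135562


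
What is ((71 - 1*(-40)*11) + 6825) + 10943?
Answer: 18279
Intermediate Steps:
((71 - 1*(-40)*11) + 6825) + 10943 = ((71 + 40*11) + 6825) + 10943 = ((71 + 440) + 6825) + 10943 = (511 + 6825) + 10943 = 7336 + 10943 = 18279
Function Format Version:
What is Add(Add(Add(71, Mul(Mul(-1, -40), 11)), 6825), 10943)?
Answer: 18279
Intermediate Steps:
Add(Add(Add(71, Mul(Mul(-1, -40), 11)), 6825), 10943) = Add(Add(Add(71, Mul(40, 11)), 6825), 10943) = Add(Add(Add(71, 440), 6825), 10943) = Add(Add(511, 6825), 10943) = Add(7336, 10943) = 18279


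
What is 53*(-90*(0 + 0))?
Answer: 0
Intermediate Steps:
53*(-90*(0 + 0)) = 53*(-90*0) = 53*0 = 0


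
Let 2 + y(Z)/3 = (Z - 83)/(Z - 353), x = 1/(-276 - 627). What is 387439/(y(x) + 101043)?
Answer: 12350005564/3220677897 ≈ 3.8346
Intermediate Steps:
x = -1/903 (x = 1/(-903) = -1/903 ≈ -0.0011074)
y(Z) = -6 + 3*(-83 + Z)/(-353 + Z) (y(Z) = -6 + 3*((Z - 83)/(Z - 353)) = -6 + 3*((-83 + Z)/(-353 + Z)) = -6 + 3*(-83 + Z)/(-353 + Z))
387439/(y(x) + 101043) = 387439/(3*(623 - 1*(-1/903))/(-353 - 1/903) + 101043) = 387439/(3*(623 + 1/903)/(-318760/903) + 101043) = 387439/(3*(-903/318760)*(562570/903) + 101043) = 387439/(-168771/31876 + 101043) = 387439/(3220677897/31876) = 387439*(31876/3220677897) = 12350005564/3220677897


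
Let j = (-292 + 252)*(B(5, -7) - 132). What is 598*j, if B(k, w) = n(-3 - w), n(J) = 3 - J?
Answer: 3181360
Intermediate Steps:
B(k, w) = 6 + w (B(k, w) = 3 - (-3 - w) = 3 + (3 + w) = 6 + w)
j = 5320 (j = (-292 + 252)*((6 - 7) - 132) = -40*(-1 - 132) = -40*(-133) = 5320)
598*j = 598*5320 = 3181360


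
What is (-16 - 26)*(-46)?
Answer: 1932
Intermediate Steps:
(-16 - 26)*(-46) = -42*(-46) = 1932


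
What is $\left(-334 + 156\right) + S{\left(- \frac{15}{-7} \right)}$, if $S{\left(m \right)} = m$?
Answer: $- \frac{1231}{7} \approx -175.86$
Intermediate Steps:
$\left(-334 + 156\right) + S{\left(- \frac{15}{-7} \right)} = \left(-334 + 156\right) - \frac{15}{-7} = -178 - - \frac{15}{7} = -178 + \frac{15}{7} = - \frac{1231}{7}$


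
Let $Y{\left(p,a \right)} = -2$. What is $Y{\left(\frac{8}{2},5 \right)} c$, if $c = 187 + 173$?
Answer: $-720$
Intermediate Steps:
$c = 360$
$Y{\left(\frac{8}{2},5 \right)} c = \left(-2\right) 360 = -720$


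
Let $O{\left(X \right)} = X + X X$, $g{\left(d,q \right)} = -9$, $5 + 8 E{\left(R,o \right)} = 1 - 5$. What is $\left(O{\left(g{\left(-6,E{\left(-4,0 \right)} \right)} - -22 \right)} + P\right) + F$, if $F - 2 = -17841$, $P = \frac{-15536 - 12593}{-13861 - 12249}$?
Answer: $- \frac{460996141}{26110} \approx -17656.0$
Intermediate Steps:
$P = \frac{28129}{26110}$ ($P = - \frac{28129}{-26110} = \left(-28129\right) \left(- \frac{1}{26110}\right) = \frac{28129}{26110} \approx 1.0773$)
$E{\left(R,o \right)} = - \frac{9}{8}$ ($E{\left(R,o \right)} = - \frac{5}{8} + \frac{1 - 5}{8} = - \frac{5}{8} + \frac{1}{8} \left(-4\right) = - \frac{5}{8} - \frac{1}{2} = - \frac{9}{8}$)
$F = -17839$ ($F = 2 - 17841 = -17839$)
$O{\left(X \right)} = X + X^{2}$
$\left(O{\left(g{\left(-6,E{\left(-4,0 \right)} \right)} - -22 \right)} + P\right) + F = \left(\left(-9 - -22\right) \left(1 - -13\right) + \frac{28129}{26110}\right) - 17839 = \left(\left(-9 + 22\right) \left(1 + \left(-9 + 22\right)\right) + \frac{28129}{26110}\right) - 17839 = \left(13 \left(1 + 13\right) + \frac{28129}{26110}\right) - 17839 = \left(13 \cdot 14 + \frac{28129}{26110}\right) - 17839 = \left(182 + \frac{28129}{26110}\right) - 17839 = \frac{4780149}{26110} - 17839 = - \frac{460996141}{26110}$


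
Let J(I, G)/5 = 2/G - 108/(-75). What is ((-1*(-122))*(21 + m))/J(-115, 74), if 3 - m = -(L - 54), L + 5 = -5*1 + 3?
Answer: -835090/1357 ≈ -615.39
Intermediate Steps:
J(I, G) = 36/5 + 10/G (J(I, G) = 5*(2/G - 108/(-75)) = 5*(2/G - 108*(-1/75)) = 5*(2/G + 36/25) = 5*(36/25 + 2/G) = 36/5 + 10/G)
L = -7 (L = -5 + (-5*1 + 3) = -5 + (-5 + 3) = -5 - 2 = -7)
m = -58 (m = 3 - (-1)*(-7 - 54) = 3 - (-1)*(-61) = 3 - 1*61 = 3 - 61 = -58)
((-1*(-122))*(21 + m))/J(-115, 74) = ((-1*(-122))*(21 - 58))/(36/5 + 10/74) = (122*(-37))/(36/5 + 10*(1/74)) = -4514/(36/5 + 5/37) = -4514/1357/185 = -4514*185/1357 = -835090/1357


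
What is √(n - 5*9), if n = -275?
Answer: 8*I*√5 ≈ 17.889*I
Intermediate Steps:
√(n - 5*9) = √(-275 - 5*9) = √(-275 - 45) = √(-320) = 8*I*√5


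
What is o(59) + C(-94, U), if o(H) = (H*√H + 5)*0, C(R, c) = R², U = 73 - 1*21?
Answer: 8836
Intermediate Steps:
U = 52 (U = 73 - 21 = 52)
o(H) = 0 (o(H) = (H^(3/2) + 5)*0 = (5 + H^(3/2))*0 = 0)
o(59) + C(-94, U) = 0 + (-94)² = 0 + 8836 = 8836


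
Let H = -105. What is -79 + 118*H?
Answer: -12469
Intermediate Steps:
-79 + 118*H = -79 + 118*(-105) = -79 - 12390 = -12469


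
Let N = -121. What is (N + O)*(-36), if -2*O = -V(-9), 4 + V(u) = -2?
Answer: 4464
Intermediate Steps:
V(u) = -6 (V(u) = -4 - 2 = -6)
O = -3 (O = -(-1)*(-6)/2 = -½*6 = -3)
(N + O)*(-36) = (-121 - 3)*(-36) = -124*(-36) = 4464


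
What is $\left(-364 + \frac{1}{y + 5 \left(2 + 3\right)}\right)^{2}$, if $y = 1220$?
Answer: $\frac{205371206041}{1550025} \approx 1.325 \cdot 10^{5}$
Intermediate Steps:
$\left(-364 + \frac{1}{y + 5 \left(2 + 3\right)}\right)^{2} = \left(-364 + \frac{1}{1220 + 5 \left(2 + 3\right)}\right)^{2} = \left(-364 + \frac{1}{1220 + 5 \cdot 5}\right)^{2} = \left(-364 + \frac{1}{1220 + 25}\right)^{2} = \left(-364 + \frac{1}{1245}\right)^{2} = \left(- \frac{453179}{1245}\right)^{2} = \frac{205371206041}{1550025}$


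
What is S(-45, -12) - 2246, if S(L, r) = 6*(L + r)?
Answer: -2588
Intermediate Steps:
S(L, r) = 6*L + 6*r
S(-45, -12) - 2246 = (6*(-45) + 6*(-12)) - 2246 = (-270 - 72) - 2246 = -342 - 2246 = -2588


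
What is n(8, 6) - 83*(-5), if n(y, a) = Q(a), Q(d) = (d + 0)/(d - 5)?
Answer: 421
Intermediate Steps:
Q(d) = d/(-5 + d)
n(y, a) = a/(-5 + a)
n(8, 6) - 83*(-5) = 6/(-5 + 6) - 83*(-5) = 6/1 + 415 = 6*1 + 415 = 6 + 415 = 421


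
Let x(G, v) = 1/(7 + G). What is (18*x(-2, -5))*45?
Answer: 162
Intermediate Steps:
(18*x(-2, -5))*45 = (18/(7 - 2))*45 = (18/5)*45 = 162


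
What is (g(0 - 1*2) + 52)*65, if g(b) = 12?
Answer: 4160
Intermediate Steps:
(g(0 - 1*2) + 52)*65 = (12 + 52)*65 = 64*65 = 4160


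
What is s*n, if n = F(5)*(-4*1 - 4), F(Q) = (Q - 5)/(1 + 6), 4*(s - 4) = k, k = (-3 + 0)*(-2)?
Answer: 0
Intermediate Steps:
k = 6 (k = -3*(-2) = 6)
s = 11/2 (s = 4 + (¼)*6 = 4 + 3/2 = 11/2 ≈ 5.5000)
F(Q) = -5/7 + Q/7 (F(Q) = (-5 + Q)/7 = (-5 + Q)*(⅐) = -5/7 + Q/7)
n = 0 (n = (-5/7 + (⅐)*5)*(-4*1 - 4) = (-5/7 + 5/7)*(-4 - 4) = 0*(-8) = 0)
s*n = (11/2)*0 = 0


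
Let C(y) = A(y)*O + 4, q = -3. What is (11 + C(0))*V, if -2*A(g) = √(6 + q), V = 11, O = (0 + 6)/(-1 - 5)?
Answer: 165 + 11*√3/2 ≈ 174.53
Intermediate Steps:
O = -1 (O = 6/(-6) = 6*(-⅙) = -1)
A(g) = -√3/2 (A(g) = -√(6 - 3)/2 = -√3/2)
C(y) = 4 + √3/2 (C(y) = -√3/2*(-1) + 4 = √3/2 + 4 = 4 + √3/2)
(11 + C(0))*V = (11 + (4 + √3/2))*11 = (15 + √3/2)*11 = 165 + 11*√3/2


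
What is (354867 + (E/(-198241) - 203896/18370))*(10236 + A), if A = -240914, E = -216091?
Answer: -13550006322089058276/165531235 ≈ -8.1858e+10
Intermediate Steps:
(354867 + (E/(-198241) - 203896/18370))*(10236 + A) = (354867 + (-216091/(-198241) - 203896/18370))*(10236 - 240914) = (354867 + (-216091*(-1/198241) - 203896*1/18370))*(-230678) = (354867 + (216091/198241 - 9268/835))*(-230678) = (354867 - 1656861603/165531235)*(-230678) = (58739915909142/165531235)*(-230678) = -13550006322089058276/165531235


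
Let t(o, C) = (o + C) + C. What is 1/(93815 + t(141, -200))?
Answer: 1/93556 ≈ 1.0689e-5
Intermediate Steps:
t(o, C) = o + 2*C (t(o, C) = (C + o) + C = o + 2*C)
1/(93815 + t(141, -200)) = 1/(93815 + (141 + 2*(-200))) = 1/(93815 + (141 - 400)) = 1/(93815 - 259) = 1/93556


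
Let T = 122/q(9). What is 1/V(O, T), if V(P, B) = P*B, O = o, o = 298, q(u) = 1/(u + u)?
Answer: 1/654408 ≈ 1.5281e-6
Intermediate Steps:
q(u) = 1/(2*u)
O = 298
T = 2196 (T = 122/(((1/2)/9)) = 122/(((1/2)*(1/9))) = 122/(1/18) = 122*18 = 2196)
V(P, B) = B*P
1/V(O, T) = 1/(2196*298) = 1/654408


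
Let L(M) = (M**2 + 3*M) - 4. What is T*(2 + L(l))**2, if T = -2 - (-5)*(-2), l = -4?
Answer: -48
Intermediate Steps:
L(M) = -4 + M**2 + 3*M
T = -12 (T = -2 - 1*10 = -2 - 10 = -12)
T*(2 + L(l))**2 = -12*(2 + (-4 + (-4)**2 + 3*(-4)))**2 = -12*(2 + (-4 + 16 - 12))**2 = -12*(2 + 0)**2 = -12*2**2 = -12*4 = -48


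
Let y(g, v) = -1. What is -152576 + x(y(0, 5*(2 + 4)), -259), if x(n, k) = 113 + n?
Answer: -152464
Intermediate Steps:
-152576 + x(y(0, 5*(2 + 4)), -259) = -152576 + (113 - 1) = -152576 + 112 = -152464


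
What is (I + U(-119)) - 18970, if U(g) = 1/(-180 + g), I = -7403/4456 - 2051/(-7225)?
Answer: -182622029110881/9626185400 ≈ -18971.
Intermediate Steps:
I = -44347419/32194600 (I = -7403*1/4456 - 2051*(-1/7225) = -7403/4456 + 2051/7225 = -44347419/32194600 ≈ -1.3775)
(I + U(-119)) - 18970 = (-44347419/32194600 + 1/(-180 - 119)) - 18970 = (-44347419/32194600 + 1/(-299)) - 18970 = (-44347419/32194600 - 1/299) - 18970 = -13292072881/9626185400 - 18970 = -182622029110881/9626185400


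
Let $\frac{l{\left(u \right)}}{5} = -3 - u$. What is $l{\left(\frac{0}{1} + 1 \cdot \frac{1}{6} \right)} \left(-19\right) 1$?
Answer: $\frac{1805}{6} \approx 300.83$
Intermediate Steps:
$l{\left(u \right)} = -15 - 5 u$ ($l{\left(u \right)} = 5 \left(-3 - u\right) = -15 - 5 u$)
$l{\left(\frac{0}{1} + 1 \cdot \frac{1}{6} \right)} \left(-19\right) 1 = \left(-15 - 5 \left(\frac{0}{1} + 1 \cdot \frac{1}{6}\right)\right) \left(-19\right) 1 = \left(-15 - 5 \left(0 \cdot 1 + 1 \cdot \frac{1}{6}\right)\right) \left(-19\right) 1 = \left(-15 - 5 \left(0 + \frac{1}{6}\right)\right) \left(-19\right) 1 = \left(-15 - \frac{5}{6}\right) \left(-19\right) 1 = \left(- \frac{95}{6}\right) \left(-19\right) 1 = \frac{1805}{6} \cdot 1 = \frac{1805}{6}$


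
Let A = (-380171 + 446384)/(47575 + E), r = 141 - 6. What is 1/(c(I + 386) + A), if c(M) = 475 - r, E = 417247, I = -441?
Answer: 464822/158105693 ≈ 0.0029399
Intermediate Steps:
r = 135
c(M) = 340 (c(M) = 475 - 1*135 = 475 - 135 = 340)
A = 66213/464822 (A = (-380171 + 446384)/(47575 + 417247) = 66213/464822 ≈ 0.14245)
1/(c(I + 386) + A) = 1/(340 + 66213/464822) = 1/(158105693/464822) = 464822/158105693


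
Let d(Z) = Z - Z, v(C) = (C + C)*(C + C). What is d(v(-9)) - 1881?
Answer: -1881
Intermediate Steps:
v(C) = 4*C² (v(C) = (2*C)*(2*C) = 4*C²)
d(Z) = 0
d(v(-9)) - 1881 = 0 - 1881 = -1881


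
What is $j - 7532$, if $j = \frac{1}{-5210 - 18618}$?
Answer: $- \frac{179472497}{23828} \approx -7532.0$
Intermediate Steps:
$j = - \frac{1}{23828}$ ($j = \frac{1}{-23828} = - \frac{1}{23828} \approx -4.1967 \cdot 10^{-5}$)
$j - 7532 = - \frac{1}{23828} - 7532 = - \frac{179472497}{23828}$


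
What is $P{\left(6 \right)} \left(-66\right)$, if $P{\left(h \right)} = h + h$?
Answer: $-792$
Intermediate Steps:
$P{\left(h \right)} = 2 h$
$P{\left(6 \right)} \left(-66\right) = 2 \cdot 6 \left(-66\right) = 12 \left(-66\right) = -792$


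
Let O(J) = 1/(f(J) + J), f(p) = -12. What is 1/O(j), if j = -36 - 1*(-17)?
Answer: -31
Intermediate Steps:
j = -19 (j = -36 + 17 = -19)
O(J) = 1/(-12 + J)
1/O(j) = 1/(1/(-12 - 19)) = 1/(1/(-31)) = 1/(-1/31) = -31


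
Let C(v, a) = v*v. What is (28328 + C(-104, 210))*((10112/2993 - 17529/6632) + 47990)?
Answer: 4661051008307211/2481197 ≈ 1.8785e+9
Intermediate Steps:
C(v, a) = v**2
(28328 + C(-104, 210))*((10112/2993 - 17529/6632) + 47990) = (28328 + (-104)**2)*((10112/2993 - 17529/6632) + 47990) = (28328 + 10816)*((10112*(1/2993) - 17529*1/6632) + 47990) = 39144*((10112/2993 - 17529/6632) + 47990) = 39144*(14598487/19849576 + 47990) = 39144*(952595750727/19849576) = 4661051008307211/2481197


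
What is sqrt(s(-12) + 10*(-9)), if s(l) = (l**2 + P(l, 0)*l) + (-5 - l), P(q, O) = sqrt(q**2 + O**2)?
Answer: I*sqrt(83) ≈ 9.1104*I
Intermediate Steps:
P(q, O) = sqrt(O**2 + q**2)
s(l) = -5 + l**2 - l + l*sqrt(l**2) (s(l) = (l**2 + sqrt(0**2 + l**2)*l) + (-5 - l) = (l**2 + sqrt(0 + l**2)*l) + (-5 - l) = (l**2 + sqrt(l**2)*l) + (-5 - l) = (l**2 + l*sqrt(l**2)) + (-5 - l) = -5 + l**2 - l + l*sqrt(l**2))
sqrt(s(-12) + 10*(-9)) = sqrt((-5 + (-12)**2 - 1*(-12) - 12*sqrt((-12)**2)) + 10*(-9)) = sqrt((-5 + 144 + 12 - 12*sqrt(144)) - 90) = sqrt((-5 + 144 + 12 - 12*12) - 90) = sqrt((-5 + 144 + 12 - 144) - 90) = sqrt(7 - 90) = sqrt(-83) = I*sqrt(83)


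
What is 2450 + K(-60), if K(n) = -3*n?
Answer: 2630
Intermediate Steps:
2450 + K(-60) = 2450 - 3*(-60) = 2450 + 180 = 2630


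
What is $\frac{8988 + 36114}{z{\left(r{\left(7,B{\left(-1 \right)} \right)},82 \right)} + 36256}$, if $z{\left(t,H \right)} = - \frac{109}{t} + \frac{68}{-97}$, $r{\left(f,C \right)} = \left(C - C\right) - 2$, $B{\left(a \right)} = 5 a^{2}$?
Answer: $\frac{8749788}{7044101} \approx 1.2421$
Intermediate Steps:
$r{\left(f,C \right)} = -2$ ($r{\left(f,C \right)} = 0 - 2 = -2$)
$z{\left(t,H \right)} = - \frac{68}{97} - \frac{109}{t}$ ($z{\left(t,H \right)} = - \frac{109}{t} + 68 \left(- \frac{1}{97}\right) = - \frac{109}{t} - \frac{68}{97} = - \frac{68}{97} - \frac{109}{t}$)
$\frac{8988 + 36114}{z{\left(r{\left(7,B{\left(-1 \right)} \right)},82 \right)} + 36256} = \frac{8988 + 36114}{\left(- \frac{68}{97} - \frac{109}{-2}\right) + 36256} = \frac{45102}{\left(- \frac{68}{97} - - \frac{109}{2}\right) + 36256} = \frac{45102}{\left(- \frac{68}{97} + \frac{109}{2}\right) + 36256} = \frac{45102}{\frac{10437}{194} + 36256} = \frac{45102}{\frac{7044101}{194}} = 45102 \cdot \frac{194}{7044101} = \frac{8749788}{7044101}$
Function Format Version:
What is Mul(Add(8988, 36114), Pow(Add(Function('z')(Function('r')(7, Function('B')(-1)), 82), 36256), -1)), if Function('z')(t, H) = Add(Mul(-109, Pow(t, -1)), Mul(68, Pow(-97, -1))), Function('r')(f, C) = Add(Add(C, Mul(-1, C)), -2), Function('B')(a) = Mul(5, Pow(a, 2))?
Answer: Rational(8749788, 7044101) ≈ 1.2421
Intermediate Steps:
Function('r')(f, C) = -2 (Function('r')(f, C) = Add(0, -2) = -2)
Function('z')(t, H) = Add(Rational(-68, 97), Mul(-109, Pow(t, -1))) (Function('z')(t, H) = Add(Mul(-109, Pow(t, -1)), Mul(68, Rational(-1, 97))) = Add(Mul(-109, Pow(t, -1)), Rational(-68, 97)) = Add(Rational(-68, 97), Mul(-109, Pow(t, -1))))
Mul(Add(8988, 36114), Pow(Add(Function('z')(Function('r')(7, Function('B')(-1)), 82), 36256), -1)) = Mul(Add(8988, 36114), Pow(Add(Add(Rational(-68, 97), Mul(-109, Pow(-2, -1))), 36256), -1)) = Mul(45102, Pow(Add(Add(Rational(-68, 97), Mul(-109, Rational(-1, 2))), 36256), -1)) = Mul(45102, Pow(Add(Add(Rational(-68, 97), Rational(109, 2)), 36256), -1)) = Mul(45102, Pow(Add(Rational(10437, 194), 36256), -1)) = Mul(45102, Pow(Rational(7044101, 194), -1)) = Mul(45102, Rational(194, 7044101)) = Rational(8749788, 7044101)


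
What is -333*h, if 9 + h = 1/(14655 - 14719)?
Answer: 192141/64 ≈ 3002.2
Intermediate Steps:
h = -577/64 (h = -9 + 1/(14655 - 14719) = -9 + 1/(-64) = -9 - 1/64 = -577/64 ≈ -9.0156)
-333*h = -333*(-577/64) = 192141/64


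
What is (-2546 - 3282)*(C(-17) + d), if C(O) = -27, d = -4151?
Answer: 24349384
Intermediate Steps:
(-2546 - 3282)*(C(-17) + d) = (-2546 - 3282)*(-27 - 4151) = -5828*(-4178) = 24349384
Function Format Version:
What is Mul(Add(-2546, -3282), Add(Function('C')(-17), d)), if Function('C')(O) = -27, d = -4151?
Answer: 24349384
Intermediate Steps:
Mul(Add(-2546, -3282), Add(Function('C')(-17), d)) = Mul(Add(-2546, -3282), Add(-27, -4151)) = Mul(-5828, -4178) = 24349384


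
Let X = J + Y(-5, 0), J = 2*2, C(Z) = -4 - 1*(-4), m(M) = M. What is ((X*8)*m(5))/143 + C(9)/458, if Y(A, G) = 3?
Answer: 280/143 ≈ 1.9580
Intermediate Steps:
C(Z) = 0 (C(Z) = -4 + 4 = 0)
J = 4
X = 7 (X = 4 + 3 = 7)
((X*8)*m(5))/143 + C(9)/458 = ((7*8)*5)/143 + 0/458 = (56*5)*(1/143) + 0*(1/458) = 280*(1/143) + 0 = 280/143 + 0 = 280/143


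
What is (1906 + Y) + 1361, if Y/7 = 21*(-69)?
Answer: -6876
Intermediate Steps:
Y = -10143 (Y = 7*(21*(-69)) = 7*(-1449) = -10143)
(1906 + Y) + 1361 = (1906 - 10143) + 1361 = -8237 + 1361 = -6876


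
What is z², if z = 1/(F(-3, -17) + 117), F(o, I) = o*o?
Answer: 1/15876 ≈ 6.2988e-5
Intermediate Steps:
F(o, I) = o²
z = 1/126 (z = 1/((-3)² + 117) = 1/(9 + 117) = 1/126 ≈ 0.0079365)
z² = (1/126)² = 1/15876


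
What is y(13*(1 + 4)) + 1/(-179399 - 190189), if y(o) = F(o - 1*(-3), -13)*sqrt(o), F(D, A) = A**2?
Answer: -1/369588 + 169*sqrt(65) ≈ 1362.5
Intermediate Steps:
y(o) = 169*sqrt(o) (y(o) = (-13)**2*sqrt(o) = 169*sqrt(o))
y(13*(1 + 4)) + 1/(-179399 - 190189) = 169*sqrt(13*(1 + 4)) + 1/(-179399 - 190189) = 169*sqrt(13*5) + 1/(-369588) = 169*sqrt(65) - 1/369588 = -1/369588 + 169*sqrt(65)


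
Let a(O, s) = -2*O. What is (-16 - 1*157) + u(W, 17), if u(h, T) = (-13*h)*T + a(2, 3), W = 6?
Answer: -1503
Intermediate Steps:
u(h, T) = -4 - 13*T*h (u(h, T) = (-13*h)*T - 2*2 = -13*T*h - 4 = -4 - 13*T*h)
(-16 - 1*157) + u(W, 17) = (-16 - 1*157) + (-4 - 13*17*6) = (-16 - 157) + (-4 - 1326) = -173 - 1330 = -1503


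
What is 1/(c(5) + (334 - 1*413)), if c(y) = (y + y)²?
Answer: 1/21 ≈ 0.047619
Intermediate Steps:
c(y) = 4*y² (c(y) = (2*y)² = 4*y²)
1/(c(5) + (334 - 1*413)) = 1/(4*5² + (334 - 1*413)) = 1/(4*25 + (334 - 413)) = 1/(100 - 79) = 1/21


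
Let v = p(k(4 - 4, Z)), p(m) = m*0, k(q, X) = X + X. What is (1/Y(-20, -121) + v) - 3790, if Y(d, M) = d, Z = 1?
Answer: -75801/20 ≈ -3790.1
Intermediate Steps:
k(q, X) = 2*X
p(m) = 0
v = 0
(1/Y(-20, -121) + v) - 3790 = (1/(-20) + 0) - 3790 = (-1/20 + 0) - 3790 = -1/20 - 3790 = -75801/20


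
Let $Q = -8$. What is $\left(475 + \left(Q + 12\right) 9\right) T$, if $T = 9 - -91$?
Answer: $51100$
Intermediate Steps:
$T = 100$ ($T = 9 + 91 = 100$)
$\left(475 + \left(Q + 12\right) 9\right) T = \left(475 + \left(-8 + 12\right) 9\right) 100 = \left(475 + 4 \cdot 9\right) 100 = \left(475 + 36\right) 100 = 511 \cdot 100 = 51100$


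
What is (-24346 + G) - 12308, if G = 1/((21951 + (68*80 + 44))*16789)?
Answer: -16883060204609/460606215 ≈ -36654.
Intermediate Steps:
G = 1/460606215 (G = (1/16789)/(21951 + (5440 + 44)) = (1/16789)/(21951 + 5484) = (1/16789)/27435 = (1/27435)*(1/16789) = 1/460606215 ≈ 2.1711e-9)
(-24346 + G) - 12308 = (-24346 + 1/460606215) - 12308 = -11213918910389/460606215 - 12308 = -16883060204609/460606215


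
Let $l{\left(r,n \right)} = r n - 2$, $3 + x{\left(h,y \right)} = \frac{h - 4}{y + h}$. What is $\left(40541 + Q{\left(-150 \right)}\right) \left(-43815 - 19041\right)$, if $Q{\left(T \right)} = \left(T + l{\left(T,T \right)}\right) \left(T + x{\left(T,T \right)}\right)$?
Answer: $\frac{5291266835304}{25} \approx 2.1165 \cdot 10^{11}$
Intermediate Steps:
$x{\left(h,y \right)} = -3 + \frac{-4 + h}{h + y}$ ($x{\left(h,y \right)} = -3 + \frac{h - 4}{y + h} = -3 + \frac{-4 + h}{h + y}$)
$l{\left(r,n \right)} = -2 + n r$ ($l{\left(r,n \right)} = n r - 2 = -2 + n r$)
$Q{\left(T \right)} = \left(T + \frac{-4 - 5 T}{2 T}\right) \left(-2 + T + T^{2}\right)$ ($Q{\left(T \right)} = \left(T + \left(-2 + T T\right)\right) \left(T + \frac{-4 - 3 T - 2 T}{T + T}\right) = \left(T + \left(-2 + T^{2}\right)\right) \left(T + \frac{-4 - 5 T}{2 T}\right) = \left(-2 + T + T^{2}\right) \left(T + \frac{1}{2 T} \left(-4 - 5 T\right)\right) = \left(-2 + T + T^{2}\right) \left(T + \frac{-4 - 5 T}{2 T}\right) = \left(T + \frac{-4 - 5 T}{2 T}\right) \left(-2 + T + T^{2}\right)$)
$\left(40541 + Q{\left(-150 \right)}\right) \left(-43815 - 19041\right) = \left(40541 + \left(3 + \left(-150\right)^{3} + \frac{4}{-150} - -975 - \frac{3 \left(-150\right)^{2}}{2}\right)\right) \left(-43815 - 19041\right) = \left(40541 + \left(3 - 3375000 + 4 \left(- \frac{1}{150}\right) + 975 - 33750\right)\right) \left(-62856\right) = \left(40541 - \frac{255582902}{75}\right) \left(-62856\right) = \left(- \frac{252542327}{75}\right) \left(-62856\right) = \frac{5291266835304}{25}$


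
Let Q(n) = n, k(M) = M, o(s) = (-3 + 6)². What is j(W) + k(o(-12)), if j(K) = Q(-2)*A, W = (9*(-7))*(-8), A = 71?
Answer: -133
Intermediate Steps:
o(s) = 9 (o(s) = 3² = 9)
W = 504 (W = -63*(-8) = 504)
j(K) = -142 (j(K) = -2*71 = -142)
j(W) + k(o(-12)) = -142 + 9 = -133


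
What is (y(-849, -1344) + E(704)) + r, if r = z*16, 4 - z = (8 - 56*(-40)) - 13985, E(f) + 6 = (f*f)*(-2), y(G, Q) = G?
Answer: -804231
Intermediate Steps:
E(f) = -6 - 2*f² (E(f) = -6 + (f*f)*(-2) = -6 + f²*(-2) = -6 - 2*f²)
z = 11741 (z = 4 - ((8 - 56*(-40)) - 13985) = 4 - ((8 + 2240) - 13985) = 4 - (2248 - 13985) = 4 - 1*(-11737) = 4 + 11737 = 11741)
r = 187856 (r = 11741*16 = 187856)
(y(-849, -1344) + E(704)) + r = (-849 + (-6 - 2*704²)) + 187856 = (-849 + (-6 - 2*495616)) + 187856 = (-849 + (-6 - 991232)) + 187856 = (-849 - 991238) + 187856 = -992087 + 187856 = -804231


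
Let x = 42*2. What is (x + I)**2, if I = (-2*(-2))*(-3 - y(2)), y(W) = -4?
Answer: 7744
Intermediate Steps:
x = 84
I = 4 (I = (-2*(-2))*(-3 - 1*(-4)) = 4*(-3 + 4) = 4*1 = 4)
(x + I)**2 = (84 + 4)**2 = 88**2 = 7744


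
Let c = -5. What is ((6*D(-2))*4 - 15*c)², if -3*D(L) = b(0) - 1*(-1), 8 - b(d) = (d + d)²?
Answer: 9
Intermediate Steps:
b(d) = 8 - 4*d² (b(d) = 8 - (d + d)² = 8 - (2*d)² = 8 - 4*d²)
D(L) = -3 (D(L) = -((8 - 4*0²) - 1*(-1))/3 = -((8 - 4*0) + 1)/3 = -((8 + 0) + 1)/3 = -(8 + 1)/3 = -⅓*9 = -3)
((6*D(-2))*4 - 15*c)² = ((6*(-3))*4 - 15*(-5))² = (-18*4 + 75)² = (-72 + 75)² = 3² = 9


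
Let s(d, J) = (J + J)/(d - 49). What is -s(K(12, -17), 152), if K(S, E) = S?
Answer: 304/37 ≈ 8.2162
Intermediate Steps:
s(d, J) = 2*J/(-49 + d) (s(d, J) = (2*J)/(-49 + d) = 2*J/(-49 + d))
-s(K(12, -17), 152) = -2*152/(-49 + 12) = -2*152/(-37) = -2*152*(-1)/37 = -1*(-304/37) = 304/37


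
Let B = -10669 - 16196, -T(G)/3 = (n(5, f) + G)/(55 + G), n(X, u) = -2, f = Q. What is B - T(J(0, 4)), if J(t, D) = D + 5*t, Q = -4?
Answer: -1585029/59 ≈ -26865.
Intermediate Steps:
f = -4
T(G) = -3*(-2 + G)/(55 + G)
B = -26865
B - T(J(0, 4)) = -26865 - 3*(2 - (4 + 5*0))/(55 + (4 + 5*0)) = -26865 - 3*(2 - (4 + 0))/(55 + (4 + 0)) = -26865 - 3*(2 - 1*4)/(55 + 4) = -26865 - 3*(2 - 4)/59 = -26865 - 3*(-2)/59 = -26865 - 1*(-6/59) = -26865 + 6/59 = -1585029/59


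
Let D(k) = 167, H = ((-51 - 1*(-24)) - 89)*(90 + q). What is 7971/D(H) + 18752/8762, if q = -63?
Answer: 36486743/731627 ≈ 49.871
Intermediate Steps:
H = -3132 (H = ((-51 - 1*(-24)) - 89)*(90 - 63) = ((-51 + 24) - 89)*27 = (-27 - 89)*27 = -116*27 = -3132)
7971/D(H) + 18752/8762 = 7971/167 + 18752/8762 = 7971*(1/167) + 18752*(1/8762) = 7971/167 + 9376/4381 = 36486743/731627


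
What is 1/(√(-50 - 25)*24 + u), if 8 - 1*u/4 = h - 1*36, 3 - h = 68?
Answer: 109/58324 - 15*I*√3/29162 ≈ 0.0018689 - 0.00089091*I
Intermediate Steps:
h = -65 (h = 3 - 1*68 = 3 - 68 = -65)
u = 436 (u = 32 - 4*(-65 - 1*36) = 32 - 4*(-65 - 36) = 32 - 4*(-101) = 32 + 404 = 436)
1/(√(-50 - 25)*24 + u) = 1/(√(-50 - 25)*24 + 436) = 1/(√(-75)*24 + 436) = 1/((5*I*√3)*24 + 436) = 1/(120*I*√3 + 436) = 1/(436 + 120*I*√3)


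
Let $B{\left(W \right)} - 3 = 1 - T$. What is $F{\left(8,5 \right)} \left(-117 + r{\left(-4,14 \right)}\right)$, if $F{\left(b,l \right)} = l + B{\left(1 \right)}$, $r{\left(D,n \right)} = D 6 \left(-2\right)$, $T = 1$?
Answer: $-552$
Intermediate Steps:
$B{\left(W \right)} = 3$ ($B{\left(W \right)} = 3 + \left(1 - 1\right) = 3 + 0 = 3$)
$r{\left(D,n \right)} = - 12 D$ ($r{\left(D,n \right)} = 6 D \left(-2\right) = - 12 D$)
$F{\left(b,l \right)} = 3 + l$ ($F{\left(b,l \right)} = l + 3 = 3 + l$)
$F{\left(8,5 \right)} \left(-117 + r{\left(-4,14 \right)}\right) = \left(3 + 5\right) \left(-117 - -48\right) = 8 \left(-117 + 48\right) = 8 \left(-69\right) = -552$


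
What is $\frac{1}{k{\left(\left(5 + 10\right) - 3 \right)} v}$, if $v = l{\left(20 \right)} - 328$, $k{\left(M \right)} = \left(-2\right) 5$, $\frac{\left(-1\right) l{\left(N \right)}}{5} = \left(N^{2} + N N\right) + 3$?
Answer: $\frac{1}{43430} \approx 2.3026 \cdot 10^{-5}$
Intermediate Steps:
$l{\left(N \right)} = -15 - 10 N^{2}$ ($l{\left(N \right)} = - 5 \left(\left(N^{2} + N N\right) + 3\right) = - 5 \left(\left(N^{2} + N^{2}\right) + 3\right) = - 5 \left(2 N^{2} + 3\right) = - 5 \left(3 + 2 N^{2}\right) = -15 - 10 N^{2}$)
$k{\left(M \right)} = -10$
$v = -4343$ ($v = \left(-15 - 10 \cdot 20^{2}\right) - 328 = \left(-15 - 4000\right) - 328 = -4015 - 328 = -4343$)
$\frac{1}{k{\left(\left(5 + 10\right) - 3 \right)} v} = \frac{1}{\left(-10\right) \left(-4343\right)} = \left(- \frac{1}{10}\right) \left(- \frac{1}{4343}\right) = \frac{1}{43430}$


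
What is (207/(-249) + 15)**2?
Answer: 1382976/6889 ≈ 200.75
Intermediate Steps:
(207/(-249) + 15)**2 = (207*(-1/249) + 15)**2 = (-69/83 + 15)**2 = (1176/83)**2 = 1382976/6889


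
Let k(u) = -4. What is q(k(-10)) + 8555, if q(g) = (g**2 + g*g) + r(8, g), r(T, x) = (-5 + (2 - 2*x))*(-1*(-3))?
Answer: 8602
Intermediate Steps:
r(T, x) = -9 - 6*x (r(T, x) = (-3 - 2*x)*3 = -9 - 6*x)
q(g) = -9 - 6*g + 2*g**2 (q(g) = (g**2 + g*g) + (-9 - 6*g) = (g**2 + g**2) + (-9 - 6*g) = 2*g**2 + (-9 - 6*g) = -9 - 6*g + 2*g**2)
q(k(-10)) + 8555 = (-9 - 6*(-4) + 2*(-4)**2) + 8555 = (-9 + 24 + 2*16) + 8555 = (-9 + 24 + 32) + 8555 = 47 + 8555 = 8602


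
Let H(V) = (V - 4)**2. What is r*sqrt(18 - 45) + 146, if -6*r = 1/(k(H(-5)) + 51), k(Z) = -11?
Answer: 146 - I*sqrt(3)/80 ≈ 146.0 - 0.021651*I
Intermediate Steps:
H(V) = (-4 + V)**2
r = -1/240 (r = -1/(6*(-11 + 51)) = -1/6/40 = -1/6*1/40 = -1/240 ≈ -0.0041667)
r*sqrt(18 - 45) + 146 = -sqrt(18 - 45)/240 + 146 = -I*sqrt(3)/80 + 146 = 146 - I*sqrt(3)/80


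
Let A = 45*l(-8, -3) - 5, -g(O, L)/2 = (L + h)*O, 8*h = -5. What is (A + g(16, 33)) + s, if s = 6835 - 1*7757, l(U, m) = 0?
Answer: -1963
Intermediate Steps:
h = -5/8 (h = (⅛)*(-5) = -5/8 ≈ -0.62500)
g(O, L) = -2*O*(-5/8 + L) (g(O, L) = -2*(L - 5/8)*O = -2*(-5/8 + L)*O = -2*O*(-5/8 + L))
s = -922 (s = 6835 - 7757 = -922)
A = -5 (A = 45*0 - 5 = 0 - 5 = -5)
(A + g(16, 33)) + s = (-5 + (¼)*16*(5 - 8*33)) - 922 = (-5 + (¼)*16*(5 - 264)) - 922 = (-5 + (¼)*16*(-259)) - 922 = (-5 - 1036) - 922 = -1041 - 922 = -1963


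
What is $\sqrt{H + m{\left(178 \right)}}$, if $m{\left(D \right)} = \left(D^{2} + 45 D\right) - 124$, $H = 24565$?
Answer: $\sqrt{64135} \approx 253.25$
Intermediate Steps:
$m{\left(D \right)} = -124 + D^{2} + 45 D$
$\sqrt{H + m{\left(178 \right)}} = \sqrt{24565 + \left(-124 + 178^{2} + 45 \cdot 178\right)} = \sqrt{24565 + \left(-124 + 31684 + 8010\right)} = \sqrt{24565 + 39570} = \sqrt{64135}$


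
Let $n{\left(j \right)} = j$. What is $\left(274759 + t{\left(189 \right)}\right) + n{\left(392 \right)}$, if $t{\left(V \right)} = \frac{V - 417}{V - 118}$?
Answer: $\frac{19535493}{71} \approx 2.7515 \cdot 10^{5}$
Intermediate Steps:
$t{\left(V \right)} = \frac{-417 + V}{-118 + V}$
$\left(274759 + t{\left(189 \right)}\right) + n{\left(392 \right)} = \left(274759 + \frac{-417 + 189}{-118 + 189}\right) + 392 = \left(274759 + \frac{1}{71} \left(-228\right)\right) + 392 = \left(274759 - \frac{228}{71}\right) + 392 = \frac{19507661}{71} + 392 = \frac{19535493}{71}$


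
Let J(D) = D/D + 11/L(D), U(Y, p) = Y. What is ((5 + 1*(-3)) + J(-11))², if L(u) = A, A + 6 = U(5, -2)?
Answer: 64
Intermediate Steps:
A = -1 (A = -6 + 5 = -1)
L(u) = -1
J(D) = -10 (J(D) = D/D + 11/(-1) = 1 + 11*(-1) = 1 - 11 = -10)
((5 + 1*(-3)) + J(-11))² = ((5 + 1*(-3)) - 10)² = ((5 - 3) - 10)² = (2 - 10)² = (-8)² = 64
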